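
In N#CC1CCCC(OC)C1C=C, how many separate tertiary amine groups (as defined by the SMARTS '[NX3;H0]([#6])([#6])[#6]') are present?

[NX3;H0]([#6])([#6])[#6] is the SMARTS for a tertiary amine: a trivalent nitrogen with no H, bonded to three carbons.
No fragment in the molecule satisfies every constraint, giving 0 matches.

0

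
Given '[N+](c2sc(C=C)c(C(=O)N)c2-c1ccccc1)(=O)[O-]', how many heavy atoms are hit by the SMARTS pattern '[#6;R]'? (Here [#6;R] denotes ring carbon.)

10

Check the 19 heavy atoms by environment: 1× s (aromatic, in 5-ring) → no; 4× c (aromatic, in 5-ring) → match; 3× C (acyclic) → no; 6× c (aromatic, in 6-ring) → match; 2× O (acyclic) → no; 1× N (acyclic) → no; 1× N (charge +1, acyclic) → no; 1× O (charge -1, acyclic) → no.
Summing the matching environments: 4 + 6 = 10 matching atoms.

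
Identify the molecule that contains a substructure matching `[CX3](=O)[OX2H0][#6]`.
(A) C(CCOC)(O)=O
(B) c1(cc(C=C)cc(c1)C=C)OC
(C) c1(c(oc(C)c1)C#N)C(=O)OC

[CX3](=O)[OX2H0][#6] describes a carbonyl carbon bonded to an oxygen that is itself bonded to carbon (no H on that O) (an ester).
(A) has a carboxylic acid group (-C(=O)OH) but the singly-bonded O carries H (OX2H1, not H0).
(B) has a methoxy ether (-OCH3) but the ether oxygen is not adjacent to a C=O carbon.
(C) contains a methyl-ester group (-C(=O)OCH3), which satisfies every atom and bond constraint.
So the answer is (C).

C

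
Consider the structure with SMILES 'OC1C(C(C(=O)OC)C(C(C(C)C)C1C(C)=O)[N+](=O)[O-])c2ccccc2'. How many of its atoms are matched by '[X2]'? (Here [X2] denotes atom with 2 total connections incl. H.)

The query [X2] means: any atom with exactly two total connections (bonds + H).
Check the 26 heavy atoms by environment: 11× C (X4) → no; 2× C (X3) → no; 3× O (X1) → no; 2× O (X2) → match; 1× N (charge +1, X3) → no; 1× O (charge -1, X1) → no; 6× c (aromatic, X3) → no.
That gives 2 matching atoms.

2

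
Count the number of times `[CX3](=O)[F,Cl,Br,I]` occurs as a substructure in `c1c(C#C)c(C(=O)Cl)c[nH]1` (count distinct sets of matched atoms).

1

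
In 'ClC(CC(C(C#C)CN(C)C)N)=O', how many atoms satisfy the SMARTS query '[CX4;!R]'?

6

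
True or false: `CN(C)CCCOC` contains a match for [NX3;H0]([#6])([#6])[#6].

True

The pattern [NX3;H0]([#6])([#6])[#6] describes a trivalent nitrogen with no H, bonded to three carbons — a tertiary amine.
The molecule carries a dimethylamino group (-N(CH3)2), whose atoms satisfy every constraint of the query, so the pattern matches.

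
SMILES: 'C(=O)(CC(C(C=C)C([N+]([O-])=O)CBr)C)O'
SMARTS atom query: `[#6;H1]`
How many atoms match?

4

Check the 15 heavy atoms by environment: 3× C (H2) → no; 4× C (H1) → match; 1× N (charge +1, H0) → no; 1× O (charge -1, H0) → no; 2× O (H0) → no; 1× Br (H0) → no; 1× C (H0) → no; 1× O (H1) → no; 1× C (H3) → no.
That gives 4 matching atoms.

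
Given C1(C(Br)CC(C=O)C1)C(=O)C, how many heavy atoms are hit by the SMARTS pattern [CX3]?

2

The query [CX3] means: C with X3: aliphatic carbon with exactly 3 total connections.
Check the 11 heavy atoms by environment: 6× C (X4) → no; 1× Br (X1) → no; 2× C (X3) → match; 2× O (X1) → no.
That gives 2 matching atoms.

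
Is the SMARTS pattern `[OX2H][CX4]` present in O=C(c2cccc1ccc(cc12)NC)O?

No

The pattern [OX2H][CX4] describes a hydroxyl oxygen bound to an sp3 (X4) carbon — an aliphatic alcohol.
The closest candidate here is a carboxylic acid group (-C(=O)OH), but the -OH is on a CX3 carbonyl carbon, not a CX4 carbon. No other fragment satisfies the full query, so there is no match.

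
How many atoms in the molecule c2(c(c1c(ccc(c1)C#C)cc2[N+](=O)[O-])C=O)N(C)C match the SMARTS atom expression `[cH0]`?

The query [cH0] means: aromatic carbon with no attached hydrogen (substituted or ring-fusion).
Check the 20 heavy atoms by environment: 6× c (aromatic, H0) → match; 4× c (aromatic, H1) → no; 1× N (H0) → no; 2× C (H3) → no; 1× N (charge +1, H0) → no; 1× O (charge -1, H0) → no; 2× O (H0) → no; 1× C (H0) → no; 2× C (H1) → no.
That gives 6 matching atoms.

6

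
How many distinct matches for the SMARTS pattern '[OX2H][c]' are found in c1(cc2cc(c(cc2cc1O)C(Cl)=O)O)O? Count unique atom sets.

[OX2H][c] is the SMARTS for a phenol: a hydroxyl oxygen attached to an aromatic carbon.
The molecule carries 3 separate instances of a hydroxyl group (-OH) meeting every constraint; each maps to a distinct set of atoms, giving 3 matches.

3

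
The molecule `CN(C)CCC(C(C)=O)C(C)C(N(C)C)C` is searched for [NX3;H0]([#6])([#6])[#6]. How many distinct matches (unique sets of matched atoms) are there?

[NX3;H0]([#6])([#6])[#6] is the SMARTS for a tertiary amine: a trivalent nitrogen with no H, bonded to three carbons.
The molecule carries 2 separate instances of a dimethylamino group (-N(CH3)2) meeting every constraint; each maps to a distinct set of atoms, giving 2 matches.

2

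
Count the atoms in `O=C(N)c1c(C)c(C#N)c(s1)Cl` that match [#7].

2

The query [#7] means: #7 matches any nitrogen atom regardless of aromaticity.
Check the 12 heavy atoms by environment: 1× s (aromatic) → no; 4× c (aromatic) → no; 3× C → no; 2× N → match; 1× O → no; 1× Cl → no.
That gives 2 matching atoms.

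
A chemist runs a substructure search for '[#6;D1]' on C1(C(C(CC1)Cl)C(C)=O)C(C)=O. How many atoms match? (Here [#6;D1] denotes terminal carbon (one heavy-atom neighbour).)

2

The query [#6;D1] means: carbon bonded to exactly one heavy atom.
Check the 12 heavy atoms by environment: 2× C (D2) → no; 5× C (D3) → no; 1× Cl (D1) → no; 2× O (D1) → no; 2× C (D1) → match.
That gives 2 matching atoms.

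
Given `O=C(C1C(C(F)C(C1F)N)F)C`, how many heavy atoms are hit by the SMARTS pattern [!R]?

7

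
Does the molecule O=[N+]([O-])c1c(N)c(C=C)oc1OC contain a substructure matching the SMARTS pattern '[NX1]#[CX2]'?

No

The pattern [NX1]#[CX2] describes a nitrogen triple-bonded to a two-connected carbon — a nitrile.
The closest candidate here is a nitro group (-[N+](=O)[O-]), but there is no C#N triple bond. No other fragment satisfies the full query, so there is no match.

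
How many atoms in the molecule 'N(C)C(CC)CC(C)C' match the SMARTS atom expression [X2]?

0

The query [X2] means: any atom with exactly two total connections (bonds + H).
Check the 9 heavy atoms by environment: 8× C (X4) → no; 1× N (X3) → no.
No environment satisfies the query, so 0 matching atoms.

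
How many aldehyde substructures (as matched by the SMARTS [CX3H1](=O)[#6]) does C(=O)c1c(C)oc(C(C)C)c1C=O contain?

[CX3H1](=O)[#6] is the SMARTS for an aldehyde: an sp2 carbon with one H, double-bonded to O and single-bonded to carbon.
The molecule carries 2 separate instances of an aldehyde (-CHO) meeting every constraint; each maps to a distinct set of atoms, giving 2 matches.

2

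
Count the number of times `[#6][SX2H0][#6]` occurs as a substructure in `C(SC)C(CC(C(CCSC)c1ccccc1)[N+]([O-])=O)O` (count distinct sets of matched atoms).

2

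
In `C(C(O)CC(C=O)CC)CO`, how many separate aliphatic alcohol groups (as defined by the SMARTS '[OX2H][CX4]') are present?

2

[OX2H][CX4] is the SMARTS for an aliphatic alcohol: a hydroxyl oxygen bound to an sp3 (X4) carbon.
The molecule carries 2 separate instances of a hydroxyl group (-OH) meeting every constraint; each maps to a distinct set of atoms, giving 2 matches.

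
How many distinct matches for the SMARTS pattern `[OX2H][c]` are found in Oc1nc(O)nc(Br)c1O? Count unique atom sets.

3

[OX2H][c] is the SMARTS for a phenol: a hydroxyl oxygen attached to an aromatic carbon.
The molecule carries 3 separate instances of a hydroxyl group (-OH) meeting every constraint; each maps to a distinct set of atoms, giving 3 matches.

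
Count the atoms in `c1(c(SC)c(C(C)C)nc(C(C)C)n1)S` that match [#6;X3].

4

The query [#6;X3] means: any carbon (aromatic or not) with three total connections.
Check the 15 heavy atoms by environment: 2× n (aromatic, X2) → no; 4× c (aromatic, X3) → match; 2× S (X2) → no; 7× C (X4) → no.
That gives 4 matching atoms.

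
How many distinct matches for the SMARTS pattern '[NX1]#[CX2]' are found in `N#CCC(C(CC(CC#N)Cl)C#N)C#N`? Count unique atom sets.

[NX1]#[CX2] is the SMARTS for a nitrile: a nitrogen triple-bonded to a two-connected carbon.
The molecule carries 4 separate instances of a nitrile (-C#N) meeting every constraint; each maps to a distinct set of atoms, giving 4 matches.

4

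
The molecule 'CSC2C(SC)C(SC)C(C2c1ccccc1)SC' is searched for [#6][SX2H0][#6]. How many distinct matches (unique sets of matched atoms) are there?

4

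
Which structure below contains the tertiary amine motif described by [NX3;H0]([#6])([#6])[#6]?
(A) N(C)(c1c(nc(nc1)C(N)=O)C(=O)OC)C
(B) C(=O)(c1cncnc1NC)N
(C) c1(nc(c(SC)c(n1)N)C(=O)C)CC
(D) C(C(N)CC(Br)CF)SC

A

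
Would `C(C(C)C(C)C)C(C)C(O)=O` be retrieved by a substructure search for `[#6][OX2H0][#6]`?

No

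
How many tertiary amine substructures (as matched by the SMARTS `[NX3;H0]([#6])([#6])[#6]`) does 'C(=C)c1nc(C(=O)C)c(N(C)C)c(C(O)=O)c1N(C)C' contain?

2

[NX3;H0]([#6])([#6])[#6] is the SMARTS for a tertiary amine: a trivalent nitrogen with no H, bonded to three carbons.
The molecule carries 2 separate instances of a dimethylamino group (-N(CH3)2) meeting every constraint; each maps to a distinct set of atoms, giving 2 matches.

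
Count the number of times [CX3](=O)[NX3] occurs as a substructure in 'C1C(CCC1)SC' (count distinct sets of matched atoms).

[CX3](=O)[NX3] is the SMARTS for an amide: a carbonyl carbon bonded to a trivalent nitrogen.
No fragment in the molecule satisfies every constraint, giving 0 matches.

0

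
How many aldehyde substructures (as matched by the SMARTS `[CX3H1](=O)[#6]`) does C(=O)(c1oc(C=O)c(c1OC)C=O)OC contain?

2

[CX3H1](=O)[#6] is the SMARTS for an aldehyde: an sp2 carbon with one H, double-bonded to O and single-bonded to carbon.
The molecule carries 2 separate instances of an aldehyde (-CHO) meeting every constraint; each maps to a distinct set of atoms, giving 2 matches.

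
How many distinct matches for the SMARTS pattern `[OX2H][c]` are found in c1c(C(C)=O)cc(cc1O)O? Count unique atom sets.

2

[OX2H][c] is the SMARTS for a phenol: a hydroxyl oxygen attached to an aromatic carbon.
The molecule carries 2 separate instances of a hydroxyl group (-OH) meeting every constraint; each maps to a distinct set of atoms, giving 2 matches.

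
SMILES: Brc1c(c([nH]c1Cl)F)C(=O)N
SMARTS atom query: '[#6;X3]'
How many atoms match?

5

The query [#6;X3] means: any carbon (aromatic or not) with three total connections.
Check the 11 heavy atoms by environment: 1× n (aromatic, X3) → no; 4× c (aromatic, X3) → match; 1× F (X1) → no; 1× C (X3) → match; 1× O (X1) → no; 1× N (X3) → no; 1× Cl (X1) → no; 1× Br (X1) → no.
Summing the matching environments: 4 + 1 = 5 matching atoms.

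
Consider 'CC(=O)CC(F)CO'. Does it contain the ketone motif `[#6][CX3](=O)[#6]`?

Yes

The pattern [#6][CX3](=O)[#6] describes a carbonyl carbon (no H) flanked by two carbons — a ketone.
The molecule carries an acetyl/ketone group (-C(=O)CH3), whose atoms satisfy every constraint of the query, so the pattern matches.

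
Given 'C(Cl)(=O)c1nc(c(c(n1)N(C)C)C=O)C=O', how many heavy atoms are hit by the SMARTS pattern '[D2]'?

The query [D2] means: atom with exactly two heavy-atom neighbours.
Check the 16 heavy atoms by environment: 2× n (aromatic, D2) → match; 4× c (aromatic, D3) → no; 1× C (D3) → no; 3× O (D1) → no; 1× Cl (D1) → no; 2× C (D2) → match; 1× N (D3) → no; 2× C (D1) → no.
Summing the matching environments: 2 + 2 = 4 matching atoms.

4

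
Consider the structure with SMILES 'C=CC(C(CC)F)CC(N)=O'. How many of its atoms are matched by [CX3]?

3

Check the 11 heavy atoms by environment: 5× C (X4) → no; 1× F (X1) → no; 3× C (X3) → match; 1× O (X1) → no; 1× N (X3) → no.
That gives 3 matching atoms.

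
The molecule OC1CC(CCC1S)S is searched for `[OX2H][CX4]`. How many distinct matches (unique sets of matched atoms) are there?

1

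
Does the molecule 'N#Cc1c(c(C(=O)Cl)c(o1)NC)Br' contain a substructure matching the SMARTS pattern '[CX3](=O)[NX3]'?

No

The pattern [CX3](=O)[NX3] describes a carbonyl carbon bonded to a trivalent nitrogen — an amide.
The closest candidate here is a nitrile (-C#N), but the nitrile N is NX1 (triple-bonded), not NX3. No other fragment satisfies the full query, so there is no match.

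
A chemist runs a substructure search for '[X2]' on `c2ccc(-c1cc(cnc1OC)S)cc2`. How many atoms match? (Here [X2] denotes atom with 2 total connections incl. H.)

3

The query [X2] means: any atom with exactly two total connections (bonds + H).
Check the 15 heavy atoms by environment: 1× n (aromatic, X2) → match; 11× c (aromatic, X3) → no; 1× O (X2) → match; 1× C (X4) → no; 1× S (X2) → match.
Summing the matching environments: 1 + 1 + 1 = 3 matching atoms.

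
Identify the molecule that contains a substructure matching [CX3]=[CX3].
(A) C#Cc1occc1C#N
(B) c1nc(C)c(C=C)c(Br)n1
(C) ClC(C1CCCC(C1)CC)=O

[CX3]=[CX3] describes a non-aromatic C=C double bond between two sp2 carbons (an alkene).
(A) has an ethynyl group (-C#CH) but the C-C bond is a triple bond, not a double bond.
(B) contains a vinyl group (-CH=CH2), which satisfies every atom and bond constraint.
(C) has an ethyl group (-CH2CH3) but its C-C bond is a single bond between CX4 carbons, not CX3=CX3.
So the answer is (B).

B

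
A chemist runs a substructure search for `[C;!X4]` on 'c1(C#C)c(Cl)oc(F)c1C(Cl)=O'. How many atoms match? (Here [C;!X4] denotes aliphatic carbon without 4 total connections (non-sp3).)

3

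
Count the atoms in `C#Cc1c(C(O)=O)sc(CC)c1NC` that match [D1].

Check the 14 heavy atoms by environment: 1× s (aromatic, D2) → no; 4× c (aromatic, D3) → no; 1× N (D2) → no; 3× C (D1) → match; 2× C (D2) → no; 1× C (D3) → no; 2× O (D1) → match.
Summing the matching environments: 3 + 2 = 5 matching atoms.

5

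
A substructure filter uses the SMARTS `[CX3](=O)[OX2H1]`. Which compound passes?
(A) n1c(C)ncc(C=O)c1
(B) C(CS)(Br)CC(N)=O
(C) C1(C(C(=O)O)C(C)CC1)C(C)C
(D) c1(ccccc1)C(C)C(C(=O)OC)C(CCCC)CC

[CX3](=O)[OX2H1] describes an sp2 carbon double-bonded to O and single-bonded to an -OH oxygen (a carboxylic acid).
(A) has an aldehyde (-CHO) but there is no singly-bonded oxygen on the carbonyl carbon.
(B) has a primary amide (-C(=O)NH2) but the carbonyl is bonded to N, not to an -OH oxygen.
(C) contains a carboxylic acid group (-C(=O)OH), which satisfies every atom and bond constraint.
(D) has a methyl-ester group (-C(=O)OCH3) but the singly-bonded O has no H (OX2H0, not OX2H1).
So the answer is (C).

C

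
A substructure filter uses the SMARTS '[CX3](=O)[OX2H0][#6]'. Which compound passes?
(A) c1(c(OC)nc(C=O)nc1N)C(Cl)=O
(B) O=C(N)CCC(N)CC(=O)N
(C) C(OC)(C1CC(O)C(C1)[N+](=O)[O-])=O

[CX3](=O)[OX2H0][#6] describes a carbonyl carbon bonded to an oxygen that is itself bonded to carbon (no H on that O) (an ester).
(A) has a methoxy ether (-OCH3) but the ether oxygen is not adjacent to a C=O carbon.
(B) has a primary amide (-C(=O)NH2) but the carbonyl is bonded to N, not to an O-C linkage.
(C) contains a methyl-ester group (-C(=O)OCH3), which satisfies every atom and bond constraint.
So the answer is (C).

C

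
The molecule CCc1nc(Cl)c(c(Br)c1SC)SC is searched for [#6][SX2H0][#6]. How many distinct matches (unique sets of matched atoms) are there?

2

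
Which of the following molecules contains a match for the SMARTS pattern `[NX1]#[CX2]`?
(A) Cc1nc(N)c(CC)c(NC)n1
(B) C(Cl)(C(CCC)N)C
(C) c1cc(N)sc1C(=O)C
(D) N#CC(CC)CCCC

[NX1]#[CX2] describes a nitrogen triple-bonded to a two-connected carbon (a nitrile).
(A) has a primary amino group (-NH2) but the nitrogen is NX3 (three connections), not NX1 triple-bonded.
(B) has a primary amino group (-NH2) but the nitrogen is NX3 (three connections), not NX1 triple-bonded.
(C) has a primary amino group (-NH2) but the nitrogen is NX3 (three connections), not NX1 triple-bonded.
(D) contains a nitrile (-C#N), which satisfies every atom and bond constraint.
So the answer is (D).

D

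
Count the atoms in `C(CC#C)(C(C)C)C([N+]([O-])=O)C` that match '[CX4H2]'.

The query [CX4H2] means: sp3 carbon (X4) with exactly two hydrogens.
Check the 12 heavy atoms by environment: 3× C (H3, X4) → no; 3× C (H1, X4) → no; 1× C (H2, X4) → match; 1× N (charge +1, H0, X3) → no; 1× O (charge -1, H0, X1) → no; 1× O (H0, X1) → no; 1× C (H0, X2) → no; 1× C (H1, X2) → no.
That gives 1 matching atom.

1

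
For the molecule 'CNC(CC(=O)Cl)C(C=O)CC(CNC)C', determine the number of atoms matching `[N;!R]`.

2

Check the 16 heavy atoms by environment: 11× C (acyclic) → no; 2× N (acyclic) → match; 2× O (acyclic) → no; 1× Cl (acyclic) → no.
That gives 2 matching atoms.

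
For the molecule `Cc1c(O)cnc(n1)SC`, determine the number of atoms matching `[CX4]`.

The query [CX4] means: C with X4: aliphatic carbon with exactly 4 total connections (bonds + H).
Check the 10 heavy atoms by environment: 2× n (aromatic, X2) → no; 4× c (aromatic, X3) → no; 2× C (X4) → match; 1× O (X2) → no; 1× S (X2) → no.
That gives 2 matching atoms.

2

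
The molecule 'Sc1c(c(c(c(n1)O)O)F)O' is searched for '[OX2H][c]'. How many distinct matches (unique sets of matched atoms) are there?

3

[OX2H][c] is the SMARTS for a phenol: a hydroxyl oxygen attached to an aromatic carbon.
The molecule carries 3 separate instances of a hydroxyl group (-OH) meeting every constraint; each maps to a distinct set of atoms, giving 3 matches.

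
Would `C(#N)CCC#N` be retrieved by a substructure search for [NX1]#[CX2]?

Yes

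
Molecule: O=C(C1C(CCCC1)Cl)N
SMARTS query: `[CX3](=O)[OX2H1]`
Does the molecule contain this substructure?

No

The pattern [CX3](=O)[OX2H1] describes an sp2 carbon double-bonded to O and single-bonded to an -OH oxygen — a carboxylic acid.
The closest candidate here is a primary amide (-C(=O)NH2), but the carbonyl is bonded to N, not to an -OH oxygen. No other fragment satisfies the full query, so there is no match.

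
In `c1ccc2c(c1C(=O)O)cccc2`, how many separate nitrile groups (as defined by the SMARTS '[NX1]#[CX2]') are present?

[NX1]#[CX2] is the SMARTS for a nitrile: a nitrogen triple-bonded to a two-connected carbon.
No fragment in the molecule satisfies every constraint, giving 0 matches.

0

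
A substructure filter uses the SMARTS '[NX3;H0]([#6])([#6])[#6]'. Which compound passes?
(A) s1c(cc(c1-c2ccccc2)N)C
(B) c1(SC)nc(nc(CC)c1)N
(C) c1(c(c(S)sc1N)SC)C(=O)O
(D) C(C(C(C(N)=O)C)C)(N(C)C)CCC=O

D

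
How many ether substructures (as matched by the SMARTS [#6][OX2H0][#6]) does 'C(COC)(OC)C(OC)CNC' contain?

3

[#6][OX2H0][#6] is the SMARTS for an ether: an aliphatic oxygen bridging two carbons with no H on the oxygen.
The molecule carries 3 separate instances of a methoxy ether (-OCH3) meeting every constraint; each maps to a distinct set of atoms, giving 3 matches.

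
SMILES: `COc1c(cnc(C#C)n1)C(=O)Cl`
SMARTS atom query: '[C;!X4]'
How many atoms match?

The query [C;!X4] means: aliphatic carbon that does not have four total connections.
Check the 13 heavy atoms by environment: 2× n (aromatic, X2) → no; 4× c (aromatic, X3) → no; 1× C (X3) → match; 1× O (X1) → no; 1× Cl (X1) → no; 2× C (X2) → match; 1× O (X2) → no; 1× C (X4) → no.
Summing the matching environments: 1 + 2 = 3 matching atoms.

3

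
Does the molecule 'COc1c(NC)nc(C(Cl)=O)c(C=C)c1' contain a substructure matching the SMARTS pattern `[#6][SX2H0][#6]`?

No

The pattern [#6][SX2H0][#6] describes an aliphatic sulfur bridging two carbons with no H on the sulfur — a thioether.
The closest candidate here is a methoxy ether (-OCH3), but the bridging atom is O, not S. No other fragment satisfies the full query, so there is no match.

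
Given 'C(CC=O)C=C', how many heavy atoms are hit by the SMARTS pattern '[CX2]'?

Check the 6 heavy atoms by environment: 2× C (X4) → no; 3× C (X3) → no; 1× O (X1) → no.
No environment satisfies the query, so 0 matching atoms.

0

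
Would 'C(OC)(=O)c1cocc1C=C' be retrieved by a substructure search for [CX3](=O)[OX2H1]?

The pattern [CX3](=O)[OX2H1] describes an sp2 carbon double-bonded to O and single-bonded to an -OH oxygen — a carboxylic acid.
The closest candidate here is a methyl-ester group (-C(=O)OCH3), but the singly-bonded O has no H (OX2H0, not OX2H1). No other fragment satisfies the full query, so there is no match.

No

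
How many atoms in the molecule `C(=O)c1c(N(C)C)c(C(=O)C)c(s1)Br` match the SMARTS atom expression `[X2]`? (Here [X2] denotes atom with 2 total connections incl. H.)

Check the 14 heavy atoms by environment: 1× s (aromatic, X2) → match; 4× c (aromatic, X3) → no; 2× C (X3) → no; 2× O (X1) → no; 1× Br (X1) → no; 1× N (X3) → no; 3× C (X4) → no.
That gives 1 matching atom.

1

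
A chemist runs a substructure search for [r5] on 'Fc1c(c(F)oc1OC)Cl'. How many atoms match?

Check the 10 heavy atoms by environment: 1× o (aromatic, in 5-ring) → match; 4× c (aromatic, in 5-ring) → match; 2× F (acyclic) → no; 1× O (acyclic) → no; 1× C (acyclic) → no; 1× Cl (acyclic) → no.
Summing the matching environments: 1 + 4 = 5 matching atoms.

5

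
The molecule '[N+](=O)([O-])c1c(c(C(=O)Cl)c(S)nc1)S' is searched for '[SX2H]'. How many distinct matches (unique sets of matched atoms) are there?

2

[SX2H] is the SMARTS for a thiol: an aliphatic sulfur with two connections, one being H.
The molecule carries 2 separate instances of a thiol (-SH) meeting every constraint; each maps to a distinct set of atoms, giving 2 matches.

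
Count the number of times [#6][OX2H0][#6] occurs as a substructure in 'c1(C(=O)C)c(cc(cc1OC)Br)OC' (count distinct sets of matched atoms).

2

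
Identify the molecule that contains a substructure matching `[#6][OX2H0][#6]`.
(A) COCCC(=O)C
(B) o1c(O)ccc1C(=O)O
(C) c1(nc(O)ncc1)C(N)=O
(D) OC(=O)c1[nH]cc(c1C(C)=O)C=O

[#6][OX2H0][#6] describes an aliphatic oxygen bridging two carbons with no H on the oxygen (an ether).
(A) contains a methoxy ether (-OCH3), which satisfies every atom and bond constraint.
(B) has a carboxylic acid group (-C(=O)OH) but the -OH oxygen has H1; the =O is OX1, not OX2.
(C) has a hydroxyl group (-OH) but the oxygen has H1, not H0 bridging two carbons.
(D) has a carboxylic acid group (-C(=O)OH) but the -OH oxygen has H1; the =O is OX1, not OX2.
So the answer is (A).

A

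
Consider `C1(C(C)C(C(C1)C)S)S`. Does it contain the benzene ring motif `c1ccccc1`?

No

The pattern c1ccccc1 describes six aromatic carbons in a ring — a benzene ring.
The closest candidate here is a methyl group (-CH3), but no six-membered all-carbon aromatic ring is present. No other fragment satisfies the full query, so there is no match.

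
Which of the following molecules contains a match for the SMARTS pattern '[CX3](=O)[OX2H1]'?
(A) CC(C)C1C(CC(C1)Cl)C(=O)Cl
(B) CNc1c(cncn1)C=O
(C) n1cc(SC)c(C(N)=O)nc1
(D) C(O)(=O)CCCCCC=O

D

[CX3](=O)[OX2H1] describes an sp2 carbon double-bonded to O and single-bonded to an -OH oxygen (a carboxylic acid).
(A) has an acyl chloride (-C(=O)Cl) but the carbonyl is bonded to Cl, not to an -OH oxygen.
(B) has an aldehyde (-CHO) but there is no singly-bonded oxygen on the carbonyl carbon.
(C) has a primary amide (-C(=O)NH2) but the carbonyl is bonded to N, not to an -OH oxygen.
(D) contains a carboxylic acid group (-C(=O)OH), which satisfies every atom and bond constraint.
So the answer is (D).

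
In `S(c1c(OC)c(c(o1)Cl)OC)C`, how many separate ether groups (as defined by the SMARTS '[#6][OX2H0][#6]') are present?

2

[#6][OX2H0][#6] is the SMARTS for an ether: an aliphatic oxygen bridging two carbons with no H on the oxygen.
The molecule carries 2 separate instances of a methoxy ether (-OCH3) meeting every constraint; each maps to a distinct set of atoms, giving 2 matches.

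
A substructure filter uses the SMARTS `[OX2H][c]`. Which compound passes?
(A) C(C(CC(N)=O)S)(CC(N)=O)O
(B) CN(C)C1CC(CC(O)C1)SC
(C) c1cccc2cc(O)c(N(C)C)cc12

[OX2H][c] describes a hydroxyl oxygen attached to an aromatic carbon (a phenol).
(A) has a hydroxyl group (-OH) but the -OH is on an aliphatic carbon, not an aromatic c.
(B) has a hydroxyl group (-OH) but the -OH is on an aliphatic carbon, not an aromatic c.
(C) contains a hydroxyl group (-OH), which satisfies every atom and bond constraint.
So the answer is (C).

C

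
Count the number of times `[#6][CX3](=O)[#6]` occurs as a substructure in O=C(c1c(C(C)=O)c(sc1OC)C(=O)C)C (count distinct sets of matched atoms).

[#6][CX3](=O)[#6] is the SMARTS for a ketone: a carbonyl carbon (no H) flanked by two carbons.
The molecule carries 3 separate instances of an acetyl/ketone group (-C(=O)CH3) meeting every constraint; each maps to a distinct set of atoms, giving 3 matches.

3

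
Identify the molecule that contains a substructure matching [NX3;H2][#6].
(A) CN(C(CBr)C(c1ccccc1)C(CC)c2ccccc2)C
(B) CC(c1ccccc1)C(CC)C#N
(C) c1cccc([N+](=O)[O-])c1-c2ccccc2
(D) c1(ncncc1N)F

[NX3;H2][#6] describes a trivalent nitrogen with two H attached to carbon (a primary amine).
(A) has a dimethylamino group (-N(CH3)2) but the nitrogen has H0, not H2.
(B) has a nitrile (-C#N) but the nitrogen is NX1 (triple-bonded), not NX3 with two H.
(C) has a nitro group (-[N+](=O)[O-]) but the nitrogen is [N+] with no H, not NX3H2.
(D) contains a primary amino group (-NH2), which satisfies every atom and bond constraint.
So the answer is (D).

D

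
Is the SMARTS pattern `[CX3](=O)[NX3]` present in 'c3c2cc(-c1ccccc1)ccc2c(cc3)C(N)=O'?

Yes

The pattern [CX3](=O)[NX3] describes a carbonyl carbon bonded to a trivalent nitrogen — an amide.
The molecule carries a primary amide (-C(=O)NH2), whose atoms satisfy every constraint of the query, so the pattern matches.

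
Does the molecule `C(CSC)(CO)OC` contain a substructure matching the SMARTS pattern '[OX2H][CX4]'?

Yes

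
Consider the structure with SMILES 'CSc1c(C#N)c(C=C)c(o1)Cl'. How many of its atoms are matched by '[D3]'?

4

The query [D3] means: atom with exactly three heavy-atom neighbours.
Check the 12 heavy atoms by environment: 1× o (aromatic, D2) → no; 4× c (aromatic, D3) → match; 1× S (D2) → no; 2× C (D1) → no; 2× C (D2) → no; 1× Cl (D1) → no; 1× N (D1) → no.
That gives 4 matching atoms.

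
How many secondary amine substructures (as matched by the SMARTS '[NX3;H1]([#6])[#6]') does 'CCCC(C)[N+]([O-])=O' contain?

0

[NX3;H1]([#6])[#6] is the SMARTS for a secondary amine: a trivalent nitrogen with one H, bonded to two carbons.
No fragment in the molecule satisfies every constraint, giving 0 matches.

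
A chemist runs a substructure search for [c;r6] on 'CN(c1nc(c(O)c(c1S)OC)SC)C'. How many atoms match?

5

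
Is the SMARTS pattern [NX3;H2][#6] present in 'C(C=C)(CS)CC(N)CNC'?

The pattern [NX3;H2][#6] describes a trivalent nitrogen with two H attached to carbon — a primary amine.
The molecule carries a primary amino group (-NH2), whose atoms satisfy every constraint of the query, so the pattern matches.

Yes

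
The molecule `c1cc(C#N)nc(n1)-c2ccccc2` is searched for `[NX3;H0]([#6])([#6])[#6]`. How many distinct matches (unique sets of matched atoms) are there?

[NX3;H0]([#6])([#6])[#6] is the SMARTS for a tertiary amine: a trivalent nitrogen with no H, bonded to three carbons.
No fragment in the molecule satisfies every constraint, giving 0 matches.

0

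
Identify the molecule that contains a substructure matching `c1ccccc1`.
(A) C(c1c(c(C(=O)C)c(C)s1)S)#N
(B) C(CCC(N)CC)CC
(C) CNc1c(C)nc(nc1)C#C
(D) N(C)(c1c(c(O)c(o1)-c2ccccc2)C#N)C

D

c1ccccc1 describes six aromatic carbons in a ring (a benzene ring).
(A) has a methyl group (-CH3) but no six-membered all-carbon aromatic ring is present.
(B) has a methyl group (-CH3) but no six-membered all-carbon aromatic ring is present.
(C) has a methyl group (-CH3) but no six-membered all-carbon aromatic ring is present.
(D) contains a phenyl ring, which satisfies every atom and bond constraint.
So the answer is (D).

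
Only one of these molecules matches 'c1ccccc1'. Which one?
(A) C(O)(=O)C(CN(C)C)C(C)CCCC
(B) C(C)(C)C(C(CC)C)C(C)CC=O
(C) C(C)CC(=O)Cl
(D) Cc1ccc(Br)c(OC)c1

c1ccccc1 describes six aromatic carbons in a ring (a benzene ring).
(A) has a methyl group (-CH3) but no six-membered all-carbon aromatic ring is present.
(B) has a methyl group (-CH3) but no six-membered all-carbon aromatic ring is present.
(C) has a methyl group (-CH3) but no six-membered all-carbon aromatic ring is present.
(D) contains the required atom environment, so the pattern matches.
So the answer is (D).

D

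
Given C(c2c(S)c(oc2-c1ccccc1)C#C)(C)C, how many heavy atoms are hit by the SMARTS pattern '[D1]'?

4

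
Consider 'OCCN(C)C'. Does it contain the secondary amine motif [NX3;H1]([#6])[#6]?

No

The pattern [NX3;H1]([#6])[#6] describes a trivalent nitrogen with one H, bonded to two carbons — a secondary amine.
The closest candidate here is a dimethylamino group (-N(CH3)2), but the nitrogen has H0, not H1. No other fragment satisfies the full query, so there is no match.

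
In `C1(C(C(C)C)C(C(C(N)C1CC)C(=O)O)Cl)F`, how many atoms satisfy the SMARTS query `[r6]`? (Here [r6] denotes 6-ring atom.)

Check the 17 heavy atoms by environment: 6× C (in 6-ring) → match; 1× Cl (acyclic) → no; 1× F (acyclic) → no; 6× C (acyclic) → no; 1× N (acyclic) → no; 2× O (acyclic) → no.
That gives 6 matching atoms.

6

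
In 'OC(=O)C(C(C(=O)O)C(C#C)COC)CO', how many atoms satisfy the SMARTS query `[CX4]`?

6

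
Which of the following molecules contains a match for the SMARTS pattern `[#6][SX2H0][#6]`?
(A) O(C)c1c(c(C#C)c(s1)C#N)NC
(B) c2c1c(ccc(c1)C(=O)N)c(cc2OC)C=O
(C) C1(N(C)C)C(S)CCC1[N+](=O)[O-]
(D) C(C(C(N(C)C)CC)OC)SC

D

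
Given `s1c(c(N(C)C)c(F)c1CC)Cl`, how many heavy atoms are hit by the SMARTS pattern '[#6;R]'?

4

The query [#6;R] means: carbon that is part of a ring.
Check the 12 heavy atoms by environment: 1× s (aromatic, in 5-ring) → no; 4× c (aromatic, in 5-ring) → match; 1× Cl (acyclic) → no; 1× F (acyclic) → no; 4× C (acyclic) → no; 1× N (acyclic) → no.
That gives 4 matching atoms.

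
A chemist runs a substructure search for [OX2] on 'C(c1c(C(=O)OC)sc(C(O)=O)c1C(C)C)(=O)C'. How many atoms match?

Check the 18 heavy atoms by environment: 1× s (aromatic, X2) → no; 4× c (aromatic, X3) → no; 3× C (X3) → no; 3× O (X1) → no; 2× O (X2) → match; 5× C (X4) → no.
That gives 2 matching atoms.

2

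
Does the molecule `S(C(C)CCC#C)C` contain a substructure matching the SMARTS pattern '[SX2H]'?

The pattern [SX2H] describes an aliphatic sulfur with two connections, one being H — a thiol.
The closest candidate here is a methylthio ether (-SCH3), but the sulfur has H0 (bonded to two carbons), not H1. No other fragment satisfies the full query, so there is no match.

No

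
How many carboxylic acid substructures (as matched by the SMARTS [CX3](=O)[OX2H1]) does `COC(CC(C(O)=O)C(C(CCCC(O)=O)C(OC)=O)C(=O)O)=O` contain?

[CX3](=O)[OX2H1] is the SMARTS for a carboxylic acid: an sp2 carbon double-bonded to O and single-bonded to an -OH oxygen.
The molecule carries 3 separate instances of a carboxylic acid group (-C(=O)OH) meeting every constraint; each maps to a distinct set of atoms, giving 3 matches.

3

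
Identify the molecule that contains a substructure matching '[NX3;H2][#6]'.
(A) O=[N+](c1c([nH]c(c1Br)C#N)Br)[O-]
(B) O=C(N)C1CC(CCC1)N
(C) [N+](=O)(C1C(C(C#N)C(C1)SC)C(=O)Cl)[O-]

[NX3;H2][#6] describes a trivalent nitrogen with two H attached to carbon (a primary amine).
(A) has a nitrile (-C#N) but the nitrogen is NX1 (triple-bonded), not NX3 with two H.
(B) contains a primary amino group (-NH2), which satisfies every atom and bond constraint.
(C) has a nitro group (-[N+](=O)[O-]) but the nitrogen is [N+] with no H, not NX3H2.
So the answer is (B).

B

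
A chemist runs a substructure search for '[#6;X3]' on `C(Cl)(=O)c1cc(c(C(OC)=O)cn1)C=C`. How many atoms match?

9

Check the 15 heavy atoms by environment: 1× n (aromatic, X2) → no; 5× c (aromatic, X3) → match; 4× C (X3) → match; 2× O (X1) → no; 1× O (X2) → no; 1× C (X4) → no; 1× Cl (X1) → no.
Summing the matching environments: 5 + 4 = 9 matching atoms.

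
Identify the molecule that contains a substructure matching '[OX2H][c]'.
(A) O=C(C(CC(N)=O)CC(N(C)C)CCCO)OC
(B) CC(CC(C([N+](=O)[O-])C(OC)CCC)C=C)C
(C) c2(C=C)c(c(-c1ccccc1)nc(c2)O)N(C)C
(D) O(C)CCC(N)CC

C

[OX2H][c] describes a hydroxyl oxygen attached to an aromatic carbon (a phenol).
(A) has a hydroxyl group (-OH) but the -OH is on an aliphatic carbon, not an aromatic c.
(B) has a methoxy ether (-OCH3) but the oxygen has H0, not H1.
(C) contains a hydroxyl group (-OH), which satisfies every atom and bond constraint.
(D) has a methoxy ether (-OCH3) but the oxygen has H0, not H1.
So the answer is (C).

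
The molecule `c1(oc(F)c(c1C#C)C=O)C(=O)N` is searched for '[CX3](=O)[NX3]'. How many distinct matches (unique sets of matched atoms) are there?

[CX3](=O)[NX3] is the SMARTS for an amide: a carbonyl carbon bonded to a trivalent nitrogen.
Exactly one fragment in the molecule meets all constraints, giving 1 match.

1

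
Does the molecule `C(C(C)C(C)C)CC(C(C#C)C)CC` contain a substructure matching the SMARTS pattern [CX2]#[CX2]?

Yes

The pattern [CX2]#[CX2] describes a carbon-carbon triple bond — an alkyne.
The molecule carries an ethynyl group (-C#CH), whose atoms satisfy every constraint of the query, so the pattern matches.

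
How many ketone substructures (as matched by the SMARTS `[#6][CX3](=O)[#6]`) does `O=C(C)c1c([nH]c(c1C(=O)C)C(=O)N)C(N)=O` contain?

2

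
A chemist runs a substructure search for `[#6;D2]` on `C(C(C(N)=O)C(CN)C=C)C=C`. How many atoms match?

4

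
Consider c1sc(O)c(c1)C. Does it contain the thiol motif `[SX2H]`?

No

The pattern [SX2H] describes an aliphatic sulfur with two connections, one being H — a thiol.
The closest candidate here is a hydroxyl group (-OH), but it is an -OH, not an -SH. No other fragment satisfies the full query, so there is no match.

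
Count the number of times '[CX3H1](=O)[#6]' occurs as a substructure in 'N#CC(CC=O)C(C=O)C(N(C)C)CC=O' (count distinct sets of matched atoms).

3

[CX3H1](=O)[#6] is the SMARTS for an aldehyde: an sp2 carbon with one H, double-bonded to O and single-bonded to carbon.
The molecule carries 3 separate instances of an aldehyde (-CHO) meeting every constraint; each maps to a distinct set of atoms, giving 3 matches.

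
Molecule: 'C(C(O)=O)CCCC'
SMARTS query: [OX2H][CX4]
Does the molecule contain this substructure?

The pattern [OX2H][CX4] describes a hydroxyl oxygen bound to an sp3 (X4) carbon — an aliphatic alcohol.
The closest candidate here is a carboxylic acid group (-C(=O)OH), but the -OH is on a CX3 carbonyl carbon, not a CX4 carbon. No other fragment satisfies the full query, so there is no match.

No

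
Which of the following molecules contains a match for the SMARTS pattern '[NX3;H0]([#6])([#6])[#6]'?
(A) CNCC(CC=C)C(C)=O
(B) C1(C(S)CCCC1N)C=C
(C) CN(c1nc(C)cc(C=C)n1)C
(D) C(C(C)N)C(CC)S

C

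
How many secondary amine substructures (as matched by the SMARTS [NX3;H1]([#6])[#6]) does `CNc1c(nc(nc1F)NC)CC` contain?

[NX3;H1]([#6])[#6] is the SMARTS for a secondary amine: a trivalent nitrogen with one H, bonded to two carbons.
The molecule carries 2 separate instances of an N-methylamino group (-NHCH3) meeting every constraint; each maps to a distinct set of atoms, giving 2 matches.

2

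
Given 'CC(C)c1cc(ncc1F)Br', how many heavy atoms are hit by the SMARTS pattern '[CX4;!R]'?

3

Check the 11 heavy atoms by environment: 1× n (aromatic, X2, in 6-ring) → no; 5× c (aromatic, X3, in 6-ring) → no; 1× Br (X1, acyclic) → no; 1× F (X1, acyclic) → no; 3× C (X4, acyclic) → match.
That gives 3 matching atoms.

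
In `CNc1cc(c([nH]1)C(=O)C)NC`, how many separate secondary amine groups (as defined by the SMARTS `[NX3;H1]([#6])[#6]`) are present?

[NX3;H1]([#6])[#6] is the SMARTS for a secondary amine: a trivalent nitrogen with one H, bonded to two carbons.
The molecule carries 2 separate instances of an N-methylamino group (-NHCH3) meeting every constraint; each maps to a distinct set of atoms, giving 2 matches.

2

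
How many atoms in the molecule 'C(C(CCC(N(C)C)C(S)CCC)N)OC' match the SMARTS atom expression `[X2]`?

2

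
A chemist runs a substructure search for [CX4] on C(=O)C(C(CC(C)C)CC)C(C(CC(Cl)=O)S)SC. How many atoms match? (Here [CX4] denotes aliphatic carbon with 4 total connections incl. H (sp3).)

12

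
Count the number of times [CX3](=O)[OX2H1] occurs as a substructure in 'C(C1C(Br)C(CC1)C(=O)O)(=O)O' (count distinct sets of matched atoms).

[CX3](=O)[OX2H1] is the SMARTS for a carboxylic acid: an sp2 carbon double-bonded to O and single-bonded to an -OH oxygen.
The molecule carries 2 separate instances of a carboxylic acid group (-C(=O)OH) meeting every constraint; each maps to a distinct set of atoms, giving 2 matches.

2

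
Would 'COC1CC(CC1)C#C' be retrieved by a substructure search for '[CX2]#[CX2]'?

Yes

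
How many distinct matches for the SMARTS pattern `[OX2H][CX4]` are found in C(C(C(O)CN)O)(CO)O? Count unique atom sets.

4

[OX2H][CX4] is the SMARTS for an aliphatic alcohol: a hydroxyl oxygen bound to an sp3 (X4) carbon.
The molecule carries 4 separate instances of a hydroxyl group (-OH) meeting every constraint; each maps to a distinct set of atoms, giving 4 matches.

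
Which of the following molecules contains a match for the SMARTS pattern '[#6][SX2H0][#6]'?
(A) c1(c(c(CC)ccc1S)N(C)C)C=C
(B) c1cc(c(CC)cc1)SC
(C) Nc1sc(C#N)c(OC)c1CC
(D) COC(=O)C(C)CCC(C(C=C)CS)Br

B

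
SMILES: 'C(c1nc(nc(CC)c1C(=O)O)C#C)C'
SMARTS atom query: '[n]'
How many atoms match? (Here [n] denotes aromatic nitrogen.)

The query [n] means: lowercase n matches aromatic nitrogen only.
Check the 15 heavy atoms by environment: 2× n (aromatic) → match; 4× c (aromatic) → no; 7× C → no; 2× O → no.
That gives 2 matching atoms.

2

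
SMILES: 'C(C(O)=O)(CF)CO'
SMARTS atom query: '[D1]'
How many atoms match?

4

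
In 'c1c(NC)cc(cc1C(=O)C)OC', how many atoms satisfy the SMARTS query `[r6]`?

6

The query [r6] means: r6 matches atoms in a six-membered ring.
Check the 13 heavy atoms by environment: 6× c (aromatic, in 6-ring) → match; 1× N (acyclic) → no; 4× C (acyclic) → no; 2× O (acyclic) → no.
That gives 6 matching atoms.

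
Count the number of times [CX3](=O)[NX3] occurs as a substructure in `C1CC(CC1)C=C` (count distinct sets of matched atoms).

[CX3](=O)[NX3] is the SMARTS for an amide: a carbonyl carbon bonded to a trivalent nitrogen.
No fragment in the molecule satisfies every constraint, giving 0 matches.

0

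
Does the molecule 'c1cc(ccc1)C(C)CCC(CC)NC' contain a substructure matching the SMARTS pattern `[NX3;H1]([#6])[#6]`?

Yes

The pattern [NX3;H1]([#6])[#6] describes a trivalent nitrogen with one H, bonded to two carbons — a secondary amine.
The molecule carries an N-methylamino group (-NHCH3), whose atoms satisfy every constraint of the query, so the pattern matches.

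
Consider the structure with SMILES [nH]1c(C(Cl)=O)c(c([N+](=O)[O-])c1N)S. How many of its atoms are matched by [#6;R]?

4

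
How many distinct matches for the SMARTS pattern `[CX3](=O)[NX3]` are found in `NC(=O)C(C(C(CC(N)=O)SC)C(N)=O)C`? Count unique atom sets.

3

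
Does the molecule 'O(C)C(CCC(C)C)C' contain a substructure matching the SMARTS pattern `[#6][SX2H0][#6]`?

The pattern [#6][SX2H0][#6] describes an aliphatic sulfur bridging two carbons with no H on the sulfur — a thioether.
The closest candidate here is a methoxy ether (-OCH3), but the bridging atom is O, not S. No other fragment satisfies the full query, so there is no match.

No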